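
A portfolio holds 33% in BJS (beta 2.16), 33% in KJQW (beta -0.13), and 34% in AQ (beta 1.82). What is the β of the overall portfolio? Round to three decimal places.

β_P = Σ w_i β_i = 0.33×2.16 + 0.33×-0.13 + 0.34×1.82 = 1.2887

1.289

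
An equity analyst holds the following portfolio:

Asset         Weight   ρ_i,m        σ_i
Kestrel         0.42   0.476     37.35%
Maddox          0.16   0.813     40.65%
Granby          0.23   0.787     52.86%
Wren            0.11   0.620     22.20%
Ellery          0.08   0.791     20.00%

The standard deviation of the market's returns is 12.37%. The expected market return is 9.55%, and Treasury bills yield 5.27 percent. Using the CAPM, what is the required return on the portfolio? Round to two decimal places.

β_Kestrel = 0.476 × 37.35% / 12.37% = 1.4372
β_Maddox = 0.813 × 40.65% / 12.37% = 2.6717
β_Granby = 0.787 × 52.86% / 12.37% = 3.3630
β_Wren = 0.620 × 22.20% / 12.37% = 1.1127
β_Ellery = 0.791 × 20.00% / 12.37% = 1.2789
β_P = Σ w_i β_i = 0.42×1.4372 + 0.16×2.6717 + 0.23×3.3630 + 0.11×1.1127 + 0.08×1.2789 = 2.0293
MRP = 9.55% − 5.27% = 4.28%
E(R_P) = R_f + β_P × MRP = 5.27% + 2.0293 × 4.28% = 13.96%

13.96%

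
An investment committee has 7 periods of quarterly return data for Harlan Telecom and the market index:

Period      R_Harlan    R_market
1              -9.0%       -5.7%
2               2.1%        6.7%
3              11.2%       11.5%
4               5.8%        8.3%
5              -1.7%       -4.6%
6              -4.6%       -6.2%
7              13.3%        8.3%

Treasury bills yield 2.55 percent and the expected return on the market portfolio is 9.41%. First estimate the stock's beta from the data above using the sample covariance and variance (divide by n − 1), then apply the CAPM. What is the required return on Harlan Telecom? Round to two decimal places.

9.13%

Mean R_i = (-9.0 + 2.1 + 11.2 + 5.8 − 1.7 − 4.6 + 13.3) / 7 = 2.4429%
Mean R_m = (-5.7 + 6.7 + 11.5 + 8.3 − 4.6 − 6.2 + 8.3) / 7 = 2.6143%
Σ(R_i − R̄_i)(R_m − R̄_m) = 344.3357  ⇒  Cov = 344.3357 / 6 = 57.3893
Σ(R_m − R̄_m)² = 359.1686  ⇒  Var(R_m) = 359.1686 / 6 = 59.8614
β = Cov / Var(R_m) = 57.3893 / 59.8614 = 0.9587
MRP = 9.41% − 2.55% = 6.86%
E(R) = R_f + β × MRP = 2.55% + 0.9587 × 6.86% = 9.13%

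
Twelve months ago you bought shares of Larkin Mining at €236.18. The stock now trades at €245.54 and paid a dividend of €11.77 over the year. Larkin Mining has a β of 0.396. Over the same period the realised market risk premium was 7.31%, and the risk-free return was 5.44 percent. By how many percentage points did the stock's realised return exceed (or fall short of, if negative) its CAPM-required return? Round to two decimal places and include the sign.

Realised HPR = (P1 + D1 − P0) / P0 = (245.54 + 11.77 − 236.18) / 236.18 = 21.13 / 236.18 = 8.9466%
CAPM required = R_f + β·MRP = 5.44% + 0.396 × 7.31% = 8.33476%
α = realised − required = 8.9466% − 8.33476% = +0.61%

+0.61%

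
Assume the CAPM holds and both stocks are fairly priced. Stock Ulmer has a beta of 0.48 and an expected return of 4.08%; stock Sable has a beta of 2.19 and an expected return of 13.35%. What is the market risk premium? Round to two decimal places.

5.42%

Both satisfy E(R) = R_f + β·MRP, so the slope of the SML is
MRP = (13.35% − 4.08%) / (2.19 − 0.48) = 9.27% / 1.71 = 5.4211%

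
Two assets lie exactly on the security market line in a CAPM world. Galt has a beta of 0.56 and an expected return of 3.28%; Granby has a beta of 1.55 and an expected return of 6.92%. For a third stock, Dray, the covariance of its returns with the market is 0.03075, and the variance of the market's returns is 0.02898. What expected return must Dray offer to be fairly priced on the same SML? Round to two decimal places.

MRP = (6.92% − 3.28%) / (1.55 − 0.56) = 3.6768%
R_f = 3.28% − 0.56 × 3.6768% = 1.2210%
β_Dray = Cov / Var(R_m) = 0.03075 / 0.02898 = 1.0611
E(R_Dray) = R_f + β × MRP = 1.2210% + 1.0611 × 3.6768% = 5.12%

5.12%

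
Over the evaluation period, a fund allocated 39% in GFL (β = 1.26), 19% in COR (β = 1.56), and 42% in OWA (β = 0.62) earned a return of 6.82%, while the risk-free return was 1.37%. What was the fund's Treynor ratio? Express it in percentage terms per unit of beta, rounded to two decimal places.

β_P = 0.39×1.26 + 0.19×1.56 + 0.42×0.62 = 1.0482
Treynor = (R_P − R_f) / β_P = (6.82% − 1.37%) / 1.0482 = 5.45% / 1.0482 = 5.20%

5.20%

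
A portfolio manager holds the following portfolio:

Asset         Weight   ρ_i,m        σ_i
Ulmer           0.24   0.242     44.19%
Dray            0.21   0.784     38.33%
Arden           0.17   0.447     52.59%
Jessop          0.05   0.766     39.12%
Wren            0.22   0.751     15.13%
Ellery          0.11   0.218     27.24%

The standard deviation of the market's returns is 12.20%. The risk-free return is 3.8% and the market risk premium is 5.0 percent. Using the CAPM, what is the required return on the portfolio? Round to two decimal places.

10.98%

β_Ulmer = 0.242 × 44.19% / 12.20% = 0.8766
β_Dray = 0.784 × 38.33% / 12.20% = 2.4632
β_Arden = 0.447 × 52.59% / 12.20% = 1.9269
β_Jessop = 0.766 × 39.12% / 12.20% = 2.4562
β_Wren = 0.751 × 15.13% / 12.20% = 0.9314
β_Ellery = 0.218 × 27.24% / 12.20% = 0.4867
β_P = Σ w_i β_i = 0.24×0.8766 + 0.21×2.4632 + 0.17×1.9269 + 0.05×2.4562 + 0.22×0.9314 + 0.11×0.4867 = 1.4365
E(R_P) = R_f + β_P × MRP = 3.8% + 1.4365 × 5.0% = 10.98%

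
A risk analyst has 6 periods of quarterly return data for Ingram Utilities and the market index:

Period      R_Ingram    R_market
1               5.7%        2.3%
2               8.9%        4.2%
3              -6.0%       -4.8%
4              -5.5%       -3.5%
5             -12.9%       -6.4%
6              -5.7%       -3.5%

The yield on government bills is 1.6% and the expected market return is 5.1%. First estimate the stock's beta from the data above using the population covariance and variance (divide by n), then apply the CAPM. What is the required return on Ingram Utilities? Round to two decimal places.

8.35%

Mean R_i = (5.7 + 8.9 − 6.0 − 5.5 − 12.9 − 5.7) / 6 = -2.5833%
Mean R_m = (2.3 + 4.2 − 4.8 − 3.5 − 6.4 − 3.5) / 6 = -1.9500%
Σ(R_i − R̄_i)(R_m − R̄_m) = 170.8250  ⇒  Cov = 170.8250 / 6 = 28.4708
Σ(R_m − R̄_m)² = 88.6150  ⇒  Var(R_m) = 88.6150 / 6 = 14.7692
β = Cov / Var(R_m) = 28.4708 / 14.7692 = 1.9277
MRP = 5.1% − 1.6% = 3.50%
E(R) = R_f + β × MRP = 1.6% + 1.9277 × 3.5% = 8.35%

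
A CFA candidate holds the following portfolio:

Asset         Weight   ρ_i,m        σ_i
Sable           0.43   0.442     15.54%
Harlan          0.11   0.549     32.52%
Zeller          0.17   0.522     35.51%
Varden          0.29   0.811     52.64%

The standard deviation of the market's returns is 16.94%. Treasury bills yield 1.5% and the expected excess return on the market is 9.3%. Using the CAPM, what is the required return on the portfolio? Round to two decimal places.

β_Sable = 0.442 × 15.54% / 16.94% = 0.4055
β_Harlan = 0.549 × 32.52% / 16.94% = 1.0539
β_Zeller = 0.522 × 35.51% / 16.94% = 1.0942
β_Varden = 0.811 × 52.64% / 16.94% = 2.5201
β_P = Σ w_i β_i = 0.43×0.4055 + 0.11×1.0539 + 0.17×1.0942 + 0.29×2.5201 = 1.2071
E(R_P) = R_f + β_P × MRP = 1.5% + 1.2071 × 9.3% = 12.73%

12.73%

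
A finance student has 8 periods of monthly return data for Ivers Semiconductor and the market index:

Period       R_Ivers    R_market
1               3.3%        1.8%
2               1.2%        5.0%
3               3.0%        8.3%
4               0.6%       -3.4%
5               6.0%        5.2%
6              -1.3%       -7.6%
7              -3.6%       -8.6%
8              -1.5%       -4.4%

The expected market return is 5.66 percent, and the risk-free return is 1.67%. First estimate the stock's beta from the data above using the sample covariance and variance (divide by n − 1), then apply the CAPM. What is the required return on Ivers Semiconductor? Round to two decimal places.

3.31%

Mean R_i = (3.3 + 1.2 + 3.0 + 0.6 + 6.0 − 1.3 − 3.6 − 1.5) / 8 = 0.9625%
Mean R_m = (1.8 + 5.0 + 8.3 − 3.4 + 5.2 − 7.6 − 8.6 − 4.4) / 8 = -0.4625%
Σ(R_i − R̄_i)(R_m − R̄_m) = 117.0013  ⇒  Cov = 117.0013 / 7 = 16.7145
Σ(R_m − R̄_m)² = 285.0988  ⇒  Var(R_m) = 285.0988 / 7 = 40.7284
β = Cov / Var(R_m) = 16.7145 / 40.7284 = 0.4104
MRP = 5.66% − 1.67% = 3.99%
E(R) = R_f + β × MRP = 1.67% + 0.4104 × 3.99% = 3.31%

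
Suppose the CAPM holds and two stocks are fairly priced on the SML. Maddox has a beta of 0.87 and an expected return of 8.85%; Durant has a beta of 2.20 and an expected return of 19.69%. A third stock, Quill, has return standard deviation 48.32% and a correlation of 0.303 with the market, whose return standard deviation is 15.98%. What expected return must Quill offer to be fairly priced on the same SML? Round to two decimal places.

9.23%

MRP = (19.69% − 8.85%) / (2.20 − 0.87) = 8.1504%
R_f = 8.85% − 0.87 × 8.1504% = 1.7592%
β_Quill = ρ·σ_i/σ_m = 0.303 × 48.32 / 15.98 = 0.9162
E(R_Quill) = R_f + β × MRP = 1.7592% + 0.9162 × 8.1504% = 9.23%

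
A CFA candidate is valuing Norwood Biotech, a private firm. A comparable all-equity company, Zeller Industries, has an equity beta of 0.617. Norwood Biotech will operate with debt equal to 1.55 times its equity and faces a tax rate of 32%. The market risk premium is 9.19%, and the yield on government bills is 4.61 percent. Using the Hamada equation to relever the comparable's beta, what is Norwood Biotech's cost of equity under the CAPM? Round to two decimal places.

β_L = β_U × [1 + (1 − t)(D/E)] = 0.617 × [1 + (1 − 0.32) × 1.55]
    = 0.617 × [1 + 0.68 × 1.55] = 0.617 × 2.0540 = 1.2673
E(R) = R_f + β_L × MRP = 4.61% + 1.2673 × 9.19% = 16.26%

16.26%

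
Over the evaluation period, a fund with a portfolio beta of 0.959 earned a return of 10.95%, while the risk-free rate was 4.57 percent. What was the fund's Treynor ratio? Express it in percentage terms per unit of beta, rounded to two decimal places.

6.65%

Treynor = (R_P − R_f) / β_P = (10.95% − 4.57%) / 0.9590 = 6.38% / 0.9590 = 6.65%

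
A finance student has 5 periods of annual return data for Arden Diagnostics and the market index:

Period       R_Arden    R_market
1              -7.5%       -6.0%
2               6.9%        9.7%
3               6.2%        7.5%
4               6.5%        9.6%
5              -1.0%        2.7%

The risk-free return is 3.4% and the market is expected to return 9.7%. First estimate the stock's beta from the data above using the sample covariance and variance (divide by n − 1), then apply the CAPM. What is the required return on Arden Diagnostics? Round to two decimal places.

9.36%

Mean R_i = (-7.5 + 6.9 + 6.2 + 6.5 − 1.0) / 5 = 2.2200%
Mean R_m = (-6.0 + 9.7 + 7.5 + 9.6 + 2.7) / 5 = 4.7000%
Σ(R_i − R̄_i)(R_m − R̄_m) = 165.9600  ⇒  Cov = 165.9600 / 4 = 41.4900
Σ(R_m − R̄_m)² = 175.3400  ⇒  Var(R_m) = 175.3400 / 4 = 43.8350
β = Cov / Var(R_m) = 41.4900 / 43.8350 = 0.9465
MRP = 9.7% − 3.4% = 6.30%
E(R) = R_f + β × MRP = 3.4% + 0.9465 × 6.3% = 9.36%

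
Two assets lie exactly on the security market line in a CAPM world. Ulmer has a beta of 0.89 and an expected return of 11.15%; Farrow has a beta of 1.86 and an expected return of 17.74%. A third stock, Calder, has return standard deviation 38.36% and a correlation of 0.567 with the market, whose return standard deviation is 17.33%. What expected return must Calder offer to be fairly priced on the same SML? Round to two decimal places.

MRP = (17.74% − 11.15%) / (1.86 − 0.89) = 6.7938%
R_f = 11.15% − 0.89 × 6.7938% = 5.1035%
β_Calder = ρ·σ_i/σ_m = 0.567 × 38.36 / 17.33 = 1.2551
E(R_Calder) = R_f + β × MRP = 5.1035% + 1.2551 × 6.7938% = 13.63%

13.63%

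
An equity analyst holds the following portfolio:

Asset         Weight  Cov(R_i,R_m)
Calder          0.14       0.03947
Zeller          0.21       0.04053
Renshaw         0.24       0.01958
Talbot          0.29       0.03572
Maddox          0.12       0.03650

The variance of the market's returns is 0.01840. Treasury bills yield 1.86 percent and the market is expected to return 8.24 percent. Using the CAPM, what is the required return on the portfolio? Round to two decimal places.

β_Calder = 0.03947 / 0.01840 = 2.1451
β_Zeller = 0.04053 / 0.01840 = 2.2027
β_Renshaw = 0.01958 / 0.01840 = 1.0641
β_Talbot = 0.03572 / 0.01840 = 1.9413
β_Maddox = 0.03650 / 0.01840 = 1.9837
β_P = Σ w_i β_i = 0.14×2.1451 + 0.21×2.2027 + 0.24×1.0641 + 0.29×1.9413 + 0.12×1.9837 = 1.8193
MRP = 8.24% − 1.86% = 6.38%
E(R_P) = R_f + β_P × MRP = 1.86% + 1.8193 × 6.38% = 13.47%

13.47%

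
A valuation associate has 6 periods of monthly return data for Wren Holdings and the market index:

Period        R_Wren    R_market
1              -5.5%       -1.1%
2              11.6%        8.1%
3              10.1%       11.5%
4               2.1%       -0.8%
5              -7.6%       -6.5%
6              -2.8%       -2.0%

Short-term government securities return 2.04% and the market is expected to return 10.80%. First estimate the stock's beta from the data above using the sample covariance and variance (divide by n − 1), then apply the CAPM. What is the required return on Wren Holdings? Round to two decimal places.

11.76%

Mean R_i = (-5.5 + 11.6 + 10.1 + 2.1 − 7.6 − 2.8) / 6 = 1.3167%
Mean R_m = (-1.1 + 8.1 + 11.5 − 0.8 − 6.5 − 2.0) / 6 = 1.5333%
Σ(R_i − R̄_i)(R_m − R̄_m) = 257.3667  ⇒  Cov = 257.3667 / 5 = 51.4733
Σ(R_m − R̄_m)² = 231.8533  ⇒  Var(R_m) = 231.8533 / 5 = 46.3707
β = Cov / Var(R_m) = 51.4733 / 46.3707 = 1.1100
MRP = 10.80% − 2.04% = 8.76%
E(R) = R_f + β × MRP = 2.04% + 1.1100 × 8.76% = 11.76%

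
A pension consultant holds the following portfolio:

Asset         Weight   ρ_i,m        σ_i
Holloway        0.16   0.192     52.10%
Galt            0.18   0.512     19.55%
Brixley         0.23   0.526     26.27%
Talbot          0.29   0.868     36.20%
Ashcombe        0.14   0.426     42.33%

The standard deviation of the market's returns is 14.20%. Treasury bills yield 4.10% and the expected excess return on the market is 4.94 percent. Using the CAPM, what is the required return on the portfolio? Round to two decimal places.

β_Holloway = 0.192 × 52.10% / 14.20% = 0.7045
β_Galt = 0.512 × 19.55% / 14.20% = 0.7049
β_Brixley = 0.526 × 26.27% / 14.20% = 0.9731
β_Talbot = 0.868 × 36.20% / 14.20% = 2.2128
β_Ashcombe = 0.426 × 42.33% / 14.20% = 1.2699
β_P = Σ w_i β_i = 0.16×0.7045 + 0.18×0.7049 + 0.23×0.9731 + 0.29×2.2128 + 0.14×1.2699 = 1.2829
E(R_P) = R_f + β_P × MRP = 4.10% + 1.2829 × 4.94% = 10.44%

10.44%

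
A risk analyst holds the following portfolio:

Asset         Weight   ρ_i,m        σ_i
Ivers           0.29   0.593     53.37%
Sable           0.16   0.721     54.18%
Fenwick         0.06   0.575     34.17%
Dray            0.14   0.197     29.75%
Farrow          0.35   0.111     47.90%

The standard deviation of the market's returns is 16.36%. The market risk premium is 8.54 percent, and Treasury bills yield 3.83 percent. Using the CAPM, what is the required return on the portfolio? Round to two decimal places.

β_Ivers = 0.593 × 53.37% / 16.36% = 1.9345
β_Sable = 0.721 × 54.18% / 16.36% = 2.3878
β_Fenwick = 0.575 × 34.17% / 16.36% = 1.2010
β_Dray = 0.197 × 29.75% / 16.36% = 0.3582
β_Farrow = 0.111 × 47.90% / 16.36% = 0.3250
β_P = Σ w_i β_i = 0.29×1.9345 + 0.16×2.3878 + 0.06×1.2010 + 0.14×0.3582 + 0.35×0.3250 = 1.1790
E(R_P) = R_f + β_P × MRP = 3.83% + 1.1790 × 8.54% = 13.90%

13.90%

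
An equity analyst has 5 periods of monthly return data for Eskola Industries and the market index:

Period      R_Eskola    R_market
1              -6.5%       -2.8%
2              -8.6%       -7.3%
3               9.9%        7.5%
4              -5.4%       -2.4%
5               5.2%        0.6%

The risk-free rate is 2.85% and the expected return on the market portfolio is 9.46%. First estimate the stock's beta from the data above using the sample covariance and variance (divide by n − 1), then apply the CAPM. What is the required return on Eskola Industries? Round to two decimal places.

12.05%

Mean R_i = (-6.5 − 8.6 + 9.9 − 5.4 + 5.2) / 5 = -1.0800%
Mean R_m = (-2.8 − 7.3 + 7.5 − 2.4 + 0.6) / 5 = -0.8800%
Σ(R_i − R̄_i)(R_m − R̄_m) = 166.5580  ⇒  Cov = 166.5580 / 4 = 41.6395
Σ(R_m − R̄_m)² = 119.6280  ⇒  Var(R_m) = 119.6280 / 4 = 29.9070
β = Cov / Var(R_m) = 41.6395 / 29.9070 = 1.3923
MRP = 9.46% − 2.85% = 6.61%
E(R) = R_f + β × MRP = 2.85% + 1.3923 × 6.61% = 12.05%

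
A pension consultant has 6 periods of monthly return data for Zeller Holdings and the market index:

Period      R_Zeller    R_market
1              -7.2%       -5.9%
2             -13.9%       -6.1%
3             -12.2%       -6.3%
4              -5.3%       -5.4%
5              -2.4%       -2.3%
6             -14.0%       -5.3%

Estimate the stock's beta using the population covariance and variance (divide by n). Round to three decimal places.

Mean R_i = (-7.2 − 13.9 − 12.2 − 5.3 − 2.4 − 14.0) / 6 = -9.1667%
Mean R_m = (-5.9 − 6.1 − 6.3 − 5.4 − 2.3 − 5.3) / 6 = -5.2167%
Σ(R_i − R̄_i)(R_m − R̄_m) = 25.5533  ⇒  Cov = 25.5533 / 6 = 4.2589
Σ(R_m − R̄_m)² = 10.9683  ⇒  Var(R_m) = 10.9683 / 6 = 1.8281
β = Cov / Var(R_m) = 4.2589 / 1.8281 = 2.3297

2.330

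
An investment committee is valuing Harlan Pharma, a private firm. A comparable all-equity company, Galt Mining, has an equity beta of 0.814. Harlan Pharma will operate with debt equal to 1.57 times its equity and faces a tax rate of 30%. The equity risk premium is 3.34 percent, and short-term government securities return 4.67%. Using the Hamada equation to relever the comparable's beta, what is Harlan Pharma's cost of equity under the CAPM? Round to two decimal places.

β_L = β_U × [1 + (1 − t)(D/E)] = 0.814 × [1 + (1 − 0.30) × 1.57]
    = 0.814 × [1 + 0.70 × 1.57] = 0.814 × 2.0990 = 1.7086
E(R) = R_f + β_L × MRP = 4.67% + 1.7086 × 3.34% = 10.38%

10.38%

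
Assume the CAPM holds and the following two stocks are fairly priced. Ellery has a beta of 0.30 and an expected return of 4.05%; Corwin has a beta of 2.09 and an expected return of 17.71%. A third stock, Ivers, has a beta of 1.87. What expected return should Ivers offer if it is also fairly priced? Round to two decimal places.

MRP (SML slope) = (17.71% − 4.05%) / (2.09 − 0.30) = 13.66% / 1.79 = 7.6313%
R_f (intercept) = 4.05% − 0.30 × 7.6313% = 1.7606%
E(R_Ivers) = R_f + β × MRP = 1.7606% + 1.87 × 7.6313% = 16.03%

16.03%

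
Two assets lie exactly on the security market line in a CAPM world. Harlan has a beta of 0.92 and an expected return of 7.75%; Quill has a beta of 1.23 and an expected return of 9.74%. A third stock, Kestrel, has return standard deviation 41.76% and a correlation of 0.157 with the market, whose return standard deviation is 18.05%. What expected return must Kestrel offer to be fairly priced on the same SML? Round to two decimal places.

4.18%

MRP = (9.74% − 7.75%) / (1.23 − 0.92) = 6.4194%
R_f = 7.75% − 0.92 × 6.4194% = 1.8442%
β_Kestrel = ρ·σ_i/σ_m = 0.157 × 41.76 / 18.05 = 0.3632
E(R_Kestrel) = R_f + β × MRP = 1.8442% + 0.3632 × 6.4194% = 4.18%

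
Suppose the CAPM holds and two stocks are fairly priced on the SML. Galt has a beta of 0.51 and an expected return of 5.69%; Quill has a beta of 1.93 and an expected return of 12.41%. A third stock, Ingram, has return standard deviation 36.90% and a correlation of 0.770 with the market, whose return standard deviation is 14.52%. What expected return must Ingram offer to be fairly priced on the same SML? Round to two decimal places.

12.54%

MRP = (12.41% − 5.69%) / (1.93 − 0.51) = 4.7324%
R_f = 5.69% − 0.51 × 4.7324% = 3.2765%
β_Ingram = ρ·σ_i/σ_m = 0.770 × 36.90 / 14.52 = 1.9568
E(R_Ingram) = R_f + β × MRP = 3.2765% + 1.9568 × 4.7324% = 12.54%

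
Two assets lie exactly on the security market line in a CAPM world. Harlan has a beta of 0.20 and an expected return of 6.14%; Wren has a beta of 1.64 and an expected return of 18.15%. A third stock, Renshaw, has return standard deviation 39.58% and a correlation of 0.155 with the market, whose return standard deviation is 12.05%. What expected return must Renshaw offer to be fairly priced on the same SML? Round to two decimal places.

MRP = (18.15% − 6.14%) / (1.64 − 0.20) = 8.3403%
R_f = 6.14% − 0.20 × 8.3403% = 4.4719%
β_Renshaw = ρ·σ_i/σ_m = 0.155 × 39.58 / 12.05 = 0.5091
E(R_Renshaw) = R_f + β × MRP = 4.4719% + 0.5091 × 8.3403% = 8.72%

8.72%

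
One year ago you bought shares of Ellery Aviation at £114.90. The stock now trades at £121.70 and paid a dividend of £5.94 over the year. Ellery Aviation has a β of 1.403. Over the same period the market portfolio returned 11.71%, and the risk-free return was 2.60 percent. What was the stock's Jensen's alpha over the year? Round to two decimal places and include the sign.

-4.29%

Realised HPR = (P1 + D1 − P0) / P0 = (121.70 + 5.94 − 114.90) / 114.90 = 12.74 / 114.90 = 11.0879%
MRP = 11.71% − 2.60% = 9.11%
CAPM required = R_f + β·MRP = 2.60% + 1.403 × 9.11% = 15.38133%
α = realised − required = 11.0879% − 15.38133% = -4.29%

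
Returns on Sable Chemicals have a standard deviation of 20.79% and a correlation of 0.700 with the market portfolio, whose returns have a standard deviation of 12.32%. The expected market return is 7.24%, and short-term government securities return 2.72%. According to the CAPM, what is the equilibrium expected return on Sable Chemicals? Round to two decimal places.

8.06%

β = ρ × σ_i / σ_m = 0.700 × 20.79% / 12.32% = 1.1813
MRP = 7.24% − 2.72% = 4.52%
E(R) = 2.72% + 1.1813 × 4.52% = 8.06%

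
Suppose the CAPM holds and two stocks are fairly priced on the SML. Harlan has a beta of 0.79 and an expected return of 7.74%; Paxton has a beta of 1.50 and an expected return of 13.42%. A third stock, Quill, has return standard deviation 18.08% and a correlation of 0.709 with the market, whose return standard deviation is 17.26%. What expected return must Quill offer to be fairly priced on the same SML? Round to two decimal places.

7.36%

MRP = (13.42% − 7.74%) / (1.50 − 0.79) = 8.0000%
R_f = 7.74% − 0.79 × 8.0000% = 1.4200%
β_Quill = ρ·σ_i/σ_m = 0.709 × 18.08 / 17.26 = 0.7427
E(R_Quill) = R_f + β × MRP = 1.4200% + 0.7427 × 8.0000% = 7.36%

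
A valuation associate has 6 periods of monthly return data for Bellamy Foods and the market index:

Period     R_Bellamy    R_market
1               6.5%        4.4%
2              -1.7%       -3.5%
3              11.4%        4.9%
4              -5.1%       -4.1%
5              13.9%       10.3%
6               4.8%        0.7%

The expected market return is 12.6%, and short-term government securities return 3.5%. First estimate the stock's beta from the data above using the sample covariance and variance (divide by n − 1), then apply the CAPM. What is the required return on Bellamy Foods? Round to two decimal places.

15.15%

Mean R_i = (6.5 − 1.7 + 11.4 − 5.1 + 13.9 + 4.8) / 6 = 4.9667%
Mean R_m = (4.4 − 3.5 + 4.9 − 4.1 + 10.3 + 0.7) / 6 = 2.1167%
Σ(R_i − R̄_i)(R_m − R̄_m) = 194.7733  ⇒  Cov = 194.7733 / 5 = 38.9547
Σ(R_m − R̄_m)² = 152.1283  ⇒  Var(R_m) = 152.1283 / 5 = 30.4257
β = Cov / Var(R_m) = 38.9547 / 30.4257 = 1.2803
MRP = 12.6% − 3.5% = 9.10%
E(R) = R_f + β × MRP = 3.5% + 1.2803 × 9.1% = 15.15%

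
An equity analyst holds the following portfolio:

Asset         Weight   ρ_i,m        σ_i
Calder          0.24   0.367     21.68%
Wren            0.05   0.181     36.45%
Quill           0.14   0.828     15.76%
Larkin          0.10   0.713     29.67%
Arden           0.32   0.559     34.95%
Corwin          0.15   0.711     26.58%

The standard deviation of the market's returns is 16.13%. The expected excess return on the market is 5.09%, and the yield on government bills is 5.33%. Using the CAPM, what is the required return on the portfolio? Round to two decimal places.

10.15%

β_Calder = 0.367 × 21.68% / 16.13% = 0.4933
β_Wren = 0.181 × 36.45% / 16.13% = 0.4090
β_Quill = 0.828 × 15.76% / 16.13% = 0.8090
β_Larkin = 0.713 × 29.67% / 16.13% = 1.3115
β_Arden = 0.559 × 34.95% / 16.13% = 1.2112
β_Corwin = 0.711 × 26.58% / 16.13% = 1.1716
β_P = Σ w_i β_i = 0.24×0.4933 + 0.05×0.4090 + 0.14×0.8090 + 0.10×1.3115 + 0.32×1.2112 + 0.15×1.1716 = 0.9466
E(R_P) = R_f + β_P × MRP = 5.33% + 0.9466 × 5.09% = 10.15%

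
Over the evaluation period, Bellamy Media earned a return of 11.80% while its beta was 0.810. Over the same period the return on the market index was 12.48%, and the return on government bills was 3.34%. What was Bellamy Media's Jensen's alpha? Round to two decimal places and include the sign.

+1.06%

Market excess return = 12.48% − 3.34% = 9.14%
CAPM benchmark = R_f + β(R_m − R_f) = 3.34% + 0.810 × 9.14% = 10.74340%
α = actual − benchmark = 11.80% − 10.74340% = +1.06%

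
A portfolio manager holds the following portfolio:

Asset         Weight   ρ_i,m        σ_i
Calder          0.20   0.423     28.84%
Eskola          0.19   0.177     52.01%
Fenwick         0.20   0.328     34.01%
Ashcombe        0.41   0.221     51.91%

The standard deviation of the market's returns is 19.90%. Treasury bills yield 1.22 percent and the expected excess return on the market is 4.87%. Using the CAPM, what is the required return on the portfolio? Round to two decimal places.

β_Calder = 0.423 × 28.84% / 19.90% = 0.6130
β_Eskola = 0.177 × 52.01% / 19.90% = 0.4626
β_Fenwick = 0.328 × 34.01% / 19.90% = 0.5606
β_Ashcombe = 0.221 × 51.91% / 19.90% = 0.5765
β_P = Σ w_i β_i = 0.20×0.6130 + 0.19×0.4626 + 0.20×0.5606 + 0.41×0.5765 = 0.5590
E(R_P) = R_f + β_P × MRP = 1.22% + 0.5590 × 4.87% = 3.94%

3.94%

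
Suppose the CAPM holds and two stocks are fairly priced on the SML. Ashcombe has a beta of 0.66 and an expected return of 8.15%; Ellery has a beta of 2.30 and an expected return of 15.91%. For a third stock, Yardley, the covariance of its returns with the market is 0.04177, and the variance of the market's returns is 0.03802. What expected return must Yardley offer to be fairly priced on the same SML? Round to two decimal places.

10.23%

MRP = (15.91% − 8.15%) / (2.30 − 0.66) = 4.7317%
R_f = 8.15% − 0.66 × 4.7317% = 5.0271%
β_Yardley = Cov / Var(R_m) = 0.04177 / 0.03802 = 1.0986
E(R_Yardley) = R_f + β × MRP = 5.0271% + 1.0986 × 4.7317% = 10.23%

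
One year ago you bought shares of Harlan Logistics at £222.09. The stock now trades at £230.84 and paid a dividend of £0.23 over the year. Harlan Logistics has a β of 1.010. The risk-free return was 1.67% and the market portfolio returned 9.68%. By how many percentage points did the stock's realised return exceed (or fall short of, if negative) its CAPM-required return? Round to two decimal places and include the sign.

Realised HPR = (P1 + D1 − P0) / P0 = (230.84 + 0.23 − 222.09) / 222.09 = 8.98 / 222.09 = 4.0434%
MRP = 9.68% − 1.67% = 8.01%
CAPM required = R_f + β·MRP = 1.67% + 1.010 × 8.01% = 9.76010%
α = realised − required = 4.0434% − 9.76010% = -5.72%

-5.72%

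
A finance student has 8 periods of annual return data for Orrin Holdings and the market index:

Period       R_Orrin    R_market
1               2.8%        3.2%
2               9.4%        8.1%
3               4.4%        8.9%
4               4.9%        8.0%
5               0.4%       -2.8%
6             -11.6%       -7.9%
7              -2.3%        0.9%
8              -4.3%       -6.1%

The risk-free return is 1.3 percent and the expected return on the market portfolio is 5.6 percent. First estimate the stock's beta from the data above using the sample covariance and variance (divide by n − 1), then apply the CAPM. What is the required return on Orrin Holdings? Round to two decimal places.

Mean R_i = (2.8 + 9.4 + 4.4 + 4.9 + 0.4 − 11.6 − 2.3 − 4.3) / 8 = 0.4625%
Mean R_m = (3.2 + 8.1 + 8.9 + 8.0 − 2.8 − 7.9 + 0.9 − 6.1) / 8 = 1.5375%
Σ(R_i − R̄_i)(R_m − R̄_m) = 272.4513  ⇒  Cov = 272.4513 / 7 = 38.9216
Σ(R_m − R̄_m)² = 308.4188  ⇒  Var(R_m) = 308.4188 / 7 = 44.0598
β = Cov / Var(R_m) = 38.9216 / 44.0598 = 0.8834
MRP = 5.6% − 1.3% = 4.30%
E(R) = R_f + β × MRP = 1.3% + 0.8834 × 4.3% = 5.10%

5.10%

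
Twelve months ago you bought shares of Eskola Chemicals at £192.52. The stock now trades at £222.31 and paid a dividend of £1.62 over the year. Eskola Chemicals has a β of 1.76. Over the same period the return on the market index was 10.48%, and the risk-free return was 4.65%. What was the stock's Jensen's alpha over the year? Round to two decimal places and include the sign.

+1.40%

Realised HPR = (P1 + D1 − P0) / P0 = (222.31 + 1.62 − 192.52) / 192.52 = 31.41 / 192.52 = 16.3152%
MRP = 10.48% − 4.65% = 5.83%
CAPM required = R_f + β·MRP = 4.65% + 1.76 × 5.83% = 14.9108%
α = realised − required = 16.3152% − 14.9108% = +1.40%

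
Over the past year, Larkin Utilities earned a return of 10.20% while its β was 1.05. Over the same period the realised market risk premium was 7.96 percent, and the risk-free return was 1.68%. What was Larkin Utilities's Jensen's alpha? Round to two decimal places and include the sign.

CAPM benchmark = R_f + β(R_m − R_f) = 1.68% + 1.05 × 7.96% = 10.0380%
α = actual − benchmark = 10.20% − 10.0380% = +0.16%

+0.16%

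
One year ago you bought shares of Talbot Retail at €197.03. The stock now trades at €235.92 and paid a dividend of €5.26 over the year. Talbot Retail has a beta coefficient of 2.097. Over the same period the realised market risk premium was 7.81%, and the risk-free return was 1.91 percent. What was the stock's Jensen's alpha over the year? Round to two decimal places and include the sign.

+4.12%

Realised HPR = (P1 + D1 − P0) / P0 = (235.92 + 5.26 − 197.03) / 197.03 = 44.15 / 197.03 = 22.4078%
CAPM required = R_f + β·MRP = 1.91% + 2.097 × 7.81% = 18.28757%
α = realised − required = 22.4078% − 18.28757% = +4.12%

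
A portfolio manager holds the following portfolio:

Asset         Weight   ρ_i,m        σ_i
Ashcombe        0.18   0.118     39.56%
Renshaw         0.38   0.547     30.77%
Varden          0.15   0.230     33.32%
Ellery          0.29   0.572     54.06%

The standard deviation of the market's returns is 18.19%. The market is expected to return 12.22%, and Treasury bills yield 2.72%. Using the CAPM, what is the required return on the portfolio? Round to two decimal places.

β_Ashcombe = 0.118 × 39.56% / 18.19% = 0.2566
β_Renshaw = 0.547 × 30.77% / 18.19% = 0.9253
β_Varden = 0.230 × 33.32% / 18.19% = 0.4213
β_Ellery = 0.572 × 54.06% / 18.19% = 1.7000
β_P = Σ w_i β_i = 0.18×0.2566 + 0.38×0.9253 + 0.15×0.4213 + 0.29×1.7000 = 0.9540
MRP = 12.22% − 2.72% = 9.50%
E(R_P) = R_f + β_P × MRP = 2.72% + 0.9540 × 9.50% = 11.78%

11.78%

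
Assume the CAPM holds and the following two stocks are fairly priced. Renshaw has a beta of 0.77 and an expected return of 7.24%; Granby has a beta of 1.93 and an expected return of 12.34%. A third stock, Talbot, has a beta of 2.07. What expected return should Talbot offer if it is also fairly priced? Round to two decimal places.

MRP (SML slope) = (12.34% − 7.24%) / (1.93 − 0.77) = 5.10% / 1.16 = 4.3966%
R_f (intercept) = 7.24% − 0.77 × 4.3966% = 3.8546%
E(R_Talbot) = R_f + β × MRP = 3.8546% + 2.07 × 4.3966% = 12.96%

12.96%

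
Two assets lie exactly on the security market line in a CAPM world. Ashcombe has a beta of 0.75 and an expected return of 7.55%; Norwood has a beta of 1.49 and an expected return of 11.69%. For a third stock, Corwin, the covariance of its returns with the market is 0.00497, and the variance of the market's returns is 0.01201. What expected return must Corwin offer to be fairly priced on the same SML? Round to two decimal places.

5.67%

MRP = (11.69% − 7.55%) / (1.49 − 0.75) = 5.5946%
R_f = 7.55% − 0.75 × 5.5946% = 3.3541%
β_Corwin = Cov / Var(R_m) = 0.00497 / 0.01201 = 0.4138
E(R_Corwin) = R_f + β × MRP = 3.3541% + 0.4138 × 5.5946% = 5.67%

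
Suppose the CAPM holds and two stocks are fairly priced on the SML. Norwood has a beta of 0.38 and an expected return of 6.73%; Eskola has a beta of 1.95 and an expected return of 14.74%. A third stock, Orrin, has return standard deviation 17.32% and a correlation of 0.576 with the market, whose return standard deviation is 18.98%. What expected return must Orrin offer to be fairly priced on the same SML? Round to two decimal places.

MRP = (14.74% − 6.73%) / (1.95 − 0.38) = 5.1019%
R_f = 6.73% − 0.38 × 5.1019% = 4.7913%
β_Orrin = ρ·σ_i/σ_m = 0.576 × 17.32 / 18.98 = 0.5256
E(R_Orrin) = R_f + β × MRP = 4.7913% + 0.5256 × 5.1019% = 7.47%

7.47%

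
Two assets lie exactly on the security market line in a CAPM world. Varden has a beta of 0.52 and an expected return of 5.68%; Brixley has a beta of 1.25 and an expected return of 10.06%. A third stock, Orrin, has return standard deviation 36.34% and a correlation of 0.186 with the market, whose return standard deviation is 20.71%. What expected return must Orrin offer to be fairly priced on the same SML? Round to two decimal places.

4.52%

MRP = (10.06% − 5.68%) / (1.25 − 0.52) = 6.0000%
R_f = 5.68% − 0.52 × 6.0000% = 2.5600%
β_Orrin = ρ·σ_i/σ_m = 0.186 × 36.34 / 20.71 = 0.3264
E(R_Orrin) = R_f + β × MRP = 2.5600% + 0.3264 × 6.0000% = 4.52%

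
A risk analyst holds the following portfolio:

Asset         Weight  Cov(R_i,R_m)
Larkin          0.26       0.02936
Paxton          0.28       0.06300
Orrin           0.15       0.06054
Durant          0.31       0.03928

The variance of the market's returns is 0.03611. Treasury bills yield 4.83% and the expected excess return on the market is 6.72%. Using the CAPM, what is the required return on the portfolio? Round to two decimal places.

β_Larkin = 0.02936 / 0.03611 = 0.8131
β_Paxton = 0.06300 / 0.03611 = 1.7447
β_Orrin = 0.06054 / 0.03611 = 1.6765
β_Durant = 0.03928 / 0.03611 = 1.0878
β_P = Σ w_i β_i = 0.26×0.8131 + 0.28×1.7447 + 0.15×1.6765 + 0.31×1.0878 = 1.2886
E(R_P) = R_f + β_P × MRP = 4.83% + 1.2886 × 6.72% = 13.49%

13.49%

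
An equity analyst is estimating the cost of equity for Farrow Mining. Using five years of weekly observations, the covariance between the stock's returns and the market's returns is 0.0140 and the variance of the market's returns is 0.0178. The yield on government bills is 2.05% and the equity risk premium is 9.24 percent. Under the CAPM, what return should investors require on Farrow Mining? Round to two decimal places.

β = Cov(R_i, R_m) / Var(R_m) = 0.0140 / 0.0178 = 0.7865
E(R) = R_f + β × MRP = 2.05% + 0.7865 × 9.24% = 9.32%

9.32%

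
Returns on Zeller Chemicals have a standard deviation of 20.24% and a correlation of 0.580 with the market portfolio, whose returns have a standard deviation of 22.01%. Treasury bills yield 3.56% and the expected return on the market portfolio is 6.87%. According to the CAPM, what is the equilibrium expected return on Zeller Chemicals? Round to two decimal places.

5.33%

β = ρ × σ_i / σ_m = 0.580 × 20.24% / 22.01% = 0.5334
MRP = 6.87% − 3.56% = 3.31%
E(R) = 3.56% + 0.5334 × 3.31% = 5.33%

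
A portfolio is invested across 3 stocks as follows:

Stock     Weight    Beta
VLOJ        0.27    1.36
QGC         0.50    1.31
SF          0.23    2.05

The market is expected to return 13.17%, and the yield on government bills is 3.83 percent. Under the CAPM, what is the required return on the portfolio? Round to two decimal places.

17.78%

β_P = Σ w_i β_i = 0.27×1.36 + 0.50×1.31 + 0.23×2.05 = 1.4937
MRP = 13.17% − 3.83% = 9.34%
E(R_P) = R_f + β_P × MRP = 3.83% + 1.4937 × 9.34% = 17.78%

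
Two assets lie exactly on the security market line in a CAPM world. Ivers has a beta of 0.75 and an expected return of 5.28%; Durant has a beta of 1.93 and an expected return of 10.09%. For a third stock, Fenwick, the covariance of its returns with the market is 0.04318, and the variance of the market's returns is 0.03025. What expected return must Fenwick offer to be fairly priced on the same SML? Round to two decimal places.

8.04%

MRP = (10.09% − 5.28%) / (1.93 − 0.75) = 4.0763%
R_f = 5.28% − 0.75 × 4.0763% = 2.2228%
β_Fenwick = Cov / Var(R_m) = 0.04318 / 0.03025 = 1.4274
E(R_Fenwick) = R_f + β × MRP = 2.2228% + 1.4274 × 4.0763% = 8.04%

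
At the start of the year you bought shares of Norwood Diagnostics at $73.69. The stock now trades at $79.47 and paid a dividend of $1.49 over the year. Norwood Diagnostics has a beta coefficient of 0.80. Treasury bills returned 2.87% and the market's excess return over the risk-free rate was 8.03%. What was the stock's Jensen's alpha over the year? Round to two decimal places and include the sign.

Realised HPR = (P1 + D1 − P0) / P0 = (79.47 + 1.49 − 73.69) / 73.69 = 7.27 / 73.69 = 9.8657%
CAPM required = R_f + β·MRP = 2.87% + 0.80 × 8.03% = 9.2940%
α = realised − required = 9.8657% − 9.2940% = +0.57%

+0.57%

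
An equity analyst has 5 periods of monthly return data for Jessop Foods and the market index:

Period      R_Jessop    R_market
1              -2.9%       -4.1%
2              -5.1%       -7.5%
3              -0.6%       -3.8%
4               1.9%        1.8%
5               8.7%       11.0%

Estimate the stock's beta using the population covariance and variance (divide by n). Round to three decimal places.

0.725

Mean R_i = (-2.9 − 5.1 − 0.6 + 1.9 + 8.7) / 5 = 0.4000%
Mean R_m = (-4.1 − 7.5 − 3.8 + 1.8 + 11.0) / 5 = -0.5200%
Σ(R_i − R̄_i)(R_m − R̄_m) = 152.5800  ⇒  Cov = 152.5800 / 5 = 30.5160
Σ(R_m − R̄_m)² = 210.3880  ⇒  Var(R_m) = 210.3880 / 5 = 42.0776
β = Cov / Var(R_m) = 30.5160 / 42.0776 = 0.7252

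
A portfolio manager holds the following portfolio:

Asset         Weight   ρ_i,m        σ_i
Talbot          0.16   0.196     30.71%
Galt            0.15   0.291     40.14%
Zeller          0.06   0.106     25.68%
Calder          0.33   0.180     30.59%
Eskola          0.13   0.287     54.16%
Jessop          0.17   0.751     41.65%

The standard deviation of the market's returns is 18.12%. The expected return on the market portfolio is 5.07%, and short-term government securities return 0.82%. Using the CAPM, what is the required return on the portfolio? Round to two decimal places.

3.64%

β_Talbot = 0.196 × 30.71% / 18.12% = 0.3322
β_Galt = 0.291 × 40.14% / 18.12% = 0.6446
β_Zeller = 0.106 × 25.68% / 18.12% = 0.1502
β_Calder = 0.180 × 30.59% / 18.12% = 0.3039
β_Eskola = 0.287 × 54.16% / 18.12% = 0.8578
β_Jessop = 0.751 × 41.65% / 18.12% = 1.7262
β_P = Σ w_i β_i = 0.16×0.3322 + 0.15×0.6446 + 0.06×0.1502 + 0.33×0.3039 + 0.13×0.8578 + 0.17×1.7262 = 0.6641
MRP = 5.07% − 0.82% = 4.25%
E(R_P) = R_f + β_P × MRP = 0.82% + 0.6641 × 4.25% = 3.64%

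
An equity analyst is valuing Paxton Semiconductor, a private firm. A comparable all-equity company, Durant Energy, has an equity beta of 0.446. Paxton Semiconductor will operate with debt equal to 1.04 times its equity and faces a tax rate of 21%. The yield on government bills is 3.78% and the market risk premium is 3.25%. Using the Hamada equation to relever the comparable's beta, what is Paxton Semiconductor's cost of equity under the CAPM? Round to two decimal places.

6.42%

β_L = β_U × [1 + (1 − t)(D/E)] = 0.446 × [1 + (1 − 0.21) × 1.04]
    = 0.446 × [1 + 0.79 × 1.04] = 0.446 × 1.8216 = 0.8124
E(R) = R_f + β_L × MRP = 3.78% + 0.8124 × 3.25% = 6.42%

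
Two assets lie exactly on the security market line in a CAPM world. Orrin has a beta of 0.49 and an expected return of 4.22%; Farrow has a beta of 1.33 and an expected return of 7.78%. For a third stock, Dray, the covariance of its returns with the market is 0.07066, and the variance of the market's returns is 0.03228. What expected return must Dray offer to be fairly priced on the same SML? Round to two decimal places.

11.42%

MRP = (7.78% − 4.22%) / (1.33 − 0.49) = 4.2381%
R_f = 4.22% − 0.49 × 4.2381% = 2.1433%
β_Dray = Cov / Var(R_m) = 0.07066 / 0.03228 = 2.1890
E(R_Dray) = R_f + β × MRP = 2.1433% + 2.1890 × 4.2381% = 11.42%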